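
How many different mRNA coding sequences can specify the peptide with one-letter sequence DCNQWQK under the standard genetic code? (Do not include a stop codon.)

64

Asp: 2 codons.
Cys: 2 codons.
Asn: 2 codons.
Gln: 2 codons.
Trp: 1 codon.
Gln: 2 codons.
Lys: 2 codons.
2 × 2 × 2 × 2 × 1 × 2 × 2 = 64.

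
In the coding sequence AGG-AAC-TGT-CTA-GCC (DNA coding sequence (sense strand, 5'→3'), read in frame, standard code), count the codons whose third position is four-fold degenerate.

2

Codon 1 AGG (Arg): third position 2-fold.
Codon 2 AAC (Asn): third position 2-fold.
Codon 3 TGT (Cys): third position 2-fold.
Codon 4 CTA (Leu): third position 4-fold.
Codon 5 GCC (Ala): third position 4-fold.
Four-fold degenerate third positions: 2.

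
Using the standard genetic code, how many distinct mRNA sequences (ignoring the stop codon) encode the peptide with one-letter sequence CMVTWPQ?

Cys: 2 codons.
Met: 1 codon.
Val: 4 codons.
Thr: 4 codons.
Trp: 1 codon.
Pro: 4 codons.
Gln: 2 codons.
2 × 1 × 4 × 4 × 1 × 4 × 2 = 256.

256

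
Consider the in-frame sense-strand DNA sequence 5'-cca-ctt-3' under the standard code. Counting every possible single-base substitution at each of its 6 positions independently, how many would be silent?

6

Codon 1 (CCA, Pro): 3 synonymous substitutions.
Codon 2 (CTT, Leu): 3 synonymous substitutions.
Total: 3 + 3 = 6.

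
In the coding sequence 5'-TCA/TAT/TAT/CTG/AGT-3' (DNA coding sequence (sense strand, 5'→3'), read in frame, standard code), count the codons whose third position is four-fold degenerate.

Codon 1 TCA (Ser): third position 4-fold.
Codon 2 TAT (Tyr): third position 2-fold.
Codon 3 TAT (Tyr): third position 2-fold.
Codon 4 CTG (Leu): third position 4-fold.
Codon 5 AGT (Ser): third position 2-fold.
Four-fold degenerate third positions: 2.

2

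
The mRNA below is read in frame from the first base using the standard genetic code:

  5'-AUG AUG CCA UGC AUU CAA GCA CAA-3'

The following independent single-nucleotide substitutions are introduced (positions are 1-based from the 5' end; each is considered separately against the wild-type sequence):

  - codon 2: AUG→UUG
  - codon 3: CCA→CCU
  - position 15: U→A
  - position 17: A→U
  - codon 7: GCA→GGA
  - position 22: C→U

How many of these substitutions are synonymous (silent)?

Codon 2: AUG (Met) → UUG (Leu) — missense.
Codon 3: CCA (Pro) → CCU (Pro) — synonymous.
Codon 5: AUU (Ile) → AUA (Ile) — synonymous.
Codon 6: CAA (Gln) → CUA (Leu) — missense.
Codon 7: GCA (Ala) → GGA (Gly) — missense.
Codon 8: CAA (Gln) → UAA (Stop) — nonsense.
Synonymous: 2 of 6.

2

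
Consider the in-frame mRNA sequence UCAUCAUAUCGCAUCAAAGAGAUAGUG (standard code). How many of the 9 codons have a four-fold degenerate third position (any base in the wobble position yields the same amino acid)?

Codon 1 UCA (Ser): third position 4-fold.
Codon 2 UCA (Ser): third position 4-fold.
Codon 3 UAU (Tyr): third position 2-fold.
Codon 4 CGC (Arg): third position 4-fold.
Codon 5 AUC (Ile): third position 3-fold.
Codon 6 AAA (Lys): third position 2-fold.
Codon 7 GAG (Glu): third position 2-fold.
Codon 8 AUA (Ile): third position 3-fold.
Codon 9 GUG (Val): third position 4-fold.
Four-fold degenerate third positions: 4.

4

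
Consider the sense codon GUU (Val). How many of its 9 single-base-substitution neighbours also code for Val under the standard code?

Position 1: none → 0 synonymous.
Position 2: none → 0 synonymous.
Position 3: GUC, GUA, GUG → 3 synonymous.
Total: 0 + 0 + 3 = 3.

3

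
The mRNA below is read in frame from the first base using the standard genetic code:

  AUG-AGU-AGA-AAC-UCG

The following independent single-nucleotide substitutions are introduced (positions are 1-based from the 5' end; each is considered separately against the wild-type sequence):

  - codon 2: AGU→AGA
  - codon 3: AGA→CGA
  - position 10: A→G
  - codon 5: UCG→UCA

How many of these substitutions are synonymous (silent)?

2

Codon 2: AGU (Ser) → AGA (Arg) — missense.
Codon 3: AGA (Arg) → CGA (Arg) — synonymous.
Codon 4: AAC (Asn) → GAC (Asp) — missense.
Codon 5: UCG (Ser) → UCA (Ser) — synonymous.
Synonymous: 2 of 4.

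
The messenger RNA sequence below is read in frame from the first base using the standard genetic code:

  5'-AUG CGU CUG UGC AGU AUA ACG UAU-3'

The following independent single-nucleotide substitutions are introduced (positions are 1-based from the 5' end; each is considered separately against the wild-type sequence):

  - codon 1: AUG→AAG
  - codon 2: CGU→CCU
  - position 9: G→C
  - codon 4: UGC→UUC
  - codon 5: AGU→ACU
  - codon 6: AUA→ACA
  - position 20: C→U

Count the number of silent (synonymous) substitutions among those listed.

1

Codon 1: AUG (Met) → AAG (Lys) — missense.
Codon 2: CGU (Arg) → CCU (Pro) — missense.
Codon 3: CUG (Leu) → CUC (Leu) — synonymous.
Codon 4: UGC (Cys) → UUC (Phe) — missense.
Codon 5: AGU (Ser) → ACU (Thr) — missense.
Codon 6: AUA (Ile) → ACA (Thr) — missense.
Codon 7: ACG (Thr) → AUG (Met) — missense.
Synonymous: 1 of 7.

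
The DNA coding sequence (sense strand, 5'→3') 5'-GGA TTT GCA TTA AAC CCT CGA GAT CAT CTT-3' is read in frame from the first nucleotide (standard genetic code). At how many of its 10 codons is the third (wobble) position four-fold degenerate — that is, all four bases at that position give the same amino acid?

5

Codon 1 GGA (Gly): third position 4-fold.
Codon 2 TTT (Phe): third position 2-fold.
Codon 3 GCA (Ala): third position 4-fold.
Codon 4 TTA (Leu): third position 2-fold.
Codon 5 AAC (Asn): third position 2-fold.
Codon 6 CCT (Pro): third position 4-fold.
Codon 7 CGA (Arg): third position 4-fold.
Codon 8 GAT (Asp): third position 2-fold.
Codon 9 CAT (His): third position 2-fold.
Codon 10 CTT (Leu): third position 4-fold.
Four-fold degenerate third positions: 5.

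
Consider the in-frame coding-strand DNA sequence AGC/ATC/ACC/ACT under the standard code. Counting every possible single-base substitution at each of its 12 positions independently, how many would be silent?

9

Codon 1 (AGC, Ser): 1 synonymous substitution.
Codon 2 (ATC, Ile): 2 synonymous substitutions.
Codon 3 (ACC, Thr): 3 synonymous substitutions.
Codon 4 (ACT, Thr): 3 synonymous substitutions.
Total: 1 + 2 + 3 + 3 = 9.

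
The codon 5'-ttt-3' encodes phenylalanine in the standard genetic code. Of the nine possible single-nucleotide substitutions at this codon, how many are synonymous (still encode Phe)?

Position 1: none → 0 synonymous.
Position 2: none → 0 synonymous.
Position 3: TTC → 1 synonymous.
Total: 0 + 0 + 1 = 1.

1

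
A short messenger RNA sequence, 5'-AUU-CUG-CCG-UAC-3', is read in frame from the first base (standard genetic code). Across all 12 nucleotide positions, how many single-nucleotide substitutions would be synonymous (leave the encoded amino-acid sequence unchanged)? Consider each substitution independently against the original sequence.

Codon 1 (AUU, Ile): 2 synonymous substitutions.
Codon 2 (CUG, Leu): 4 synonymous substitutions.
Codon 3 (CCG, Pro): 3 synonymous substitutions.
Codon 4 (UAC, Tyr): 1 synonymous substitution.
Total: 2 + 4 + 3 + 1 = 10.

10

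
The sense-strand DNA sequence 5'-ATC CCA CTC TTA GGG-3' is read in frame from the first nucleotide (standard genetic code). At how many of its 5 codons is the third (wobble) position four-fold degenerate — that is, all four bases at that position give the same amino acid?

Codon 1 ATC (Ile): third position 3-fold.
Codon 2 CCA (Pro): third position 4-fold.
Codon 3 CTC (Leu): third position 4-fold.
Codon 4 TTA (Leu): third position 2-fold.
Codon 5 GGG (Gly): third position 4-fold.
Four-fold degenerate third positions: 3.

3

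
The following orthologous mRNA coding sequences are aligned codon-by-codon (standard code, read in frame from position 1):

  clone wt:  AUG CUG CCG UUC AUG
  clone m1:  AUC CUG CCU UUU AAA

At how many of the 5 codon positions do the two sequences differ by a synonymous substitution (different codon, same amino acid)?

Codon 1: AUG Met / AUC Ile — nonsynonymous.
Codon 2: CUG Leu / CUG Leu — identical.
Codon 3: CCG Pro / CCU Pro — synonymous.
Codon 4: UUC Phe / UUU Phe — synonymous.
Codon 5: AUG Met / AAA Lys — nonsynonymous.
Synonymous differences: 2.

2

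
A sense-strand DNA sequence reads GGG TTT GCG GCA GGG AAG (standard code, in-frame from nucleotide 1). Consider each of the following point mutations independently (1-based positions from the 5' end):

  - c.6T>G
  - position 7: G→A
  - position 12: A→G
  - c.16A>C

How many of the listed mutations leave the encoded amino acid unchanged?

Codon 2: TTT (Phe) → TTG (Leu) — missense.
Codon 3: GCG (Ala) → ACG (Thr) — missense.
Codon 4: GCA (Ala) → GCG (Ala) — synonymous.
Codon 6: AAG (Lys) → CAG (Gln) — missense.
Synonymous: 1 of 4.

1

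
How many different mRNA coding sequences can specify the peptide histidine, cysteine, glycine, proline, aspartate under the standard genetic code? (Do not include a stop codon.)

His: 2 codons.
Cys: 2 codons.
Gly: 4 codons.
Pro: 4 codons.
Asp: 2 codons.
2 × 2 × 4 × 4 × 2 = 128.

128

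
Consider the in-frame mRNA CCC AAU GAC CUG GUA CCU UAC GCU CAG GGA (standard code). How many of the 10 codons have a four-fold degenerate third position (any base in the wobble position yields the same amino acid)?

Codon 1 CCC (Pro): third position 4-fold.
Codon 2 AAU (Asn): third position 2-fold.
Codon 3 GAC (Asp): third position 2-fold.
Codon 4 CUG (Leu): third position 4-fold.
Codon 5 GUA (Val): third position 4-fold.
Codon 6 CCU (Pro): third position 4-fold.
Codon 7 UAC (Tyr): third position 2-fold.
Codon 8 GCU (Ala): third position 4-fold.
Codon 9 CAG (Gln): third position 2-fold.
Codon 10 GGA (Gly): third position 4-fold.
Four-fold degenerate third positions: 6.

6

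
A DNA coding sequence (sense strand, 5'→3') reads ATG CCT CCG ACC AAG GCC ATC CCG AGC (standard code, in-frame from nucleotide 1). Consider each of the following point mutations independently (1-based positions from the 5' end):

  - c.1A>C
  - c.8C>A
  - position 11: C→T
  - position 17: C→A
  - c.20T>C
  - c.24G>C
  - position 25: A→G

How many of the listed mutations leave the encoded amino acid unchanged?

Codon 1: ATG (Met) → CTG (Leu) — missense.
Codon 3: CCG (Pro) → CAG (Gln) — missense.
Codon 4: ACC (Thr) → ATC (Ile) — missense.
Codon 6: GCC (Ala) → GAC (Asp) — missense.
Codon 7: ATC (Ile) → ACC (Thr) — missense.
Codon 8: CCG (Pro) → CCC (Pro) — synonymous.
Codon 9: AGC (Ser) → GGC (Gly) — missense.
Synonymous: 1 of 7.

1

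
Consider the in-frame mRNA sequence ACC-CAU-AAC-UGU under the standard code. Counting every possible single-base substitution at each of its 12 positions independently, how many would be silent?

6

Codon 1 (ACC, Thr): 3 synonymous substitutions.
Codon 2 (CAU, His): 1 synonymous substitution.
Codon 3 (AAC, Asn): 1 synonymous substitution.
Codon 4 (UGU, Cys): 1 synonymous substitution.
Total: 3 + 1 + 1 + 1 = 6.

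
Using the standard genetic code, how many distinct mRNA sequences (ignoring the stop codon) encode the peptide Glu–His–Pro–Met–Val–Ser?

Glu: 2 codons.
His: 2 codons.
Pro: 4 codons.
Met: 1 codon.
Val: 4 codons.
Ser: 6 codons.
2 × 2 × 4 × 1 × 4 × 6 = 384.

384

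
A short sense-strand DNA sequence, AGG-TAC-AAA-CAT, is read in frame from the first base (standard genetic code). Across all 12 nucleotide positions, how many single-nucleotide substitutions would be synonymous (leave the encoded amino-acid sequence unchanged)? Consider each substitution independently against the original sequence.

Codon 1 (AGG, Arg): 2 synonymous substitutions.
Codon 2 (TAC, Tyr): 1 synonymous substitution.
Codon 3 (AAA, Lys): 1 synonymous substitution.
Codon 4 (CAT, His): 1 synonymous substitution.
Total: 2 + 1 + 1 + 1 = 5.

5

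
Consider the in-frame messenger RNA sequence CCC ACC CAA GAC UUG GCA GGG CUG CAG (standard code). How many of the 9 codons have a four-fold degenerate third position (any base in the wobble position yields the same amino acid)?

Codon 1 CCC (Pro): third position 4-fold.
Codon 2 ACC (Thr): third position 4-fold.
Codon 3 CAA (Gln): third position 2-fold.
Codon 4 GAC (Asp): third position 2-fold.
Codon 5 UUG (Leu): third position 2-fold.
Codon 6 GCA (Ala): third position 4-fold.
Codon 7 GGG (Gly): third position 4-fold.
Codon 8 CUG (Leu): third position 4-fold.
Codon 9 CAG (Gln): third position 2-fold.
Four-fold degenerate third positions: 5.

5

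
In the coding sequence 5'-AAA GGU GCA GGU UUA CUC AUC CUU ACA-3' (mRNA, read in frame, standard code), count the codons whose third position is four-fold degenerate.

6

Codon 1 AAA (Lys): third position 2-fold.
Codon 2 GGU (Gly): third position 4-fold.
Codon 3 GCA (Ala): third position 4-fold.
Codon 4 GGU (Gly): third position 4-fold.
Codon 5 UUA (Leu): third position 2-fold.
Codon 6 CUC (Leu): third position 4-fold.
Codon 7 AUC (Ile): third position 3-fold.
Codon 8 CUU (Leu): third position 4-fold.
Codon 9 ACA (Thr): third position 4-fold.
Four-fold degenerate third positions: 6.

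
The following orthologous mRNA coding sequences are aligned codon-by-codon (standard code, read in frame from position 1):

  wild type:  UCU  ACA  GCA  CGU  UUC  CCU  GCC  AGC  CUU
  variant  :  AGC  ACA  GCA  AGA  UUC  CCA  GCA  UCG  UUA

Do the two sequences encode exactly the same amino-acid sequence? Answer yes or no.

Codon 1: UCU Ser / AGC Ser — synonymous.
Codon 2: ACA Thr / ACA Thr — identical.
Codon 3: GCA Ala / GCA Ala — identical.
Codon 4: CGU Arg / AGA Arg — synonymous.
Codon 5: UUC Phe / UUC Phe — identical.
Codon 6: CCU Pro / CCA Pro — synonymous.
Codon 7: GCC Ala / GCA Ala — synonymous.
Codon 8: AGC Ser / UCG Ser — synonymous.
Codon 9: CUU Leu / UUA Leu — synonymous.
Nonsynonymous differences: 0 → same protein.

yes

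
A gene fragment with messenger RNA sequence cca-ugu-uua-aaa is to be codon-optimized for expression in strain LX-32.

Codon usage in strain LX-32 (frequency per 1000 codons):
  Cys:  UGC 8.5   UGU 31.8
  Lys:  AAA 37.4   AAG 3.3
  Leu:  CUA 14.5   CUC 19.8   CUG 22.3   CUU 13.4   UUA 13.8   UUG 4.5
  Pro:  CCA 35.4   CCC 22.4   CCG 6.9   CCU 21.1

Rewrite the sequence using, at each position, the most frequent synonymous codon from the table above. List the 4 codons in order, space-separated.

CCA UGU CUG AAA

Codon 1 (Pro): best is CCA at 35.4.
Codon 2 (Cys): best is UGU at 31.8.
Codon 3 (Leu): best is CUG at 22.3.
Codon 4 (Lys): best is AAA at 37.4.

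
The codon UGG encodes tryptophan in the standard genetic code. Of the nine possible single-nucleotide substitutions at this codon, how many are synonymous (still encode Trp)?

0

Position 1: none → 0 synonymous.
Position 2: none → 0 synonymous.
Position 3: none → 0 synonymous.
Total: 0 + 0 + 0 = 0.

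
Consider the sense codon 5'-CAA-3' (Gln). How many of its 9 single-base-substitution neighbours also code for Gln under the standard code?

1

Position 1: none → 0 synonymous.
Position 2: none → 0 synonymous.
Position 3: CAG → 1 synonymous.
Total: 0 + 0 + 1 = 1.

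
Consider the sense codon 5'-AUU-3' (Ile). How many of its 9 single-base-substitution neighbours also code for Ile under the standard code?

Position 1: none → 0 synonymous.
Position 2: none → 0 synonymous.
Position 3: AUC, AUA → 2 synonymous.
Total: 0 + 0 + 2 = 2.

2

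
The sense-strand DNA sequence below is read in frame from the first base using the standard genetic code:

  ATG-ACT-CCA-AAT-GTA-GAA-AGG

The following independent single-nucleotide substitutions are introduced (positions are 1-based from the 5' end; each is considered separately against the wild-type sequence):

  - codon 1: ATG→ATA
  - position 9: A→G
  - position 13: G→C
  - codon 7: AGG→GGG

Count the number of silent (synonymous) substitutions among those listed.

1

Codon 1: ATG (Met) → ATA (Ile) — missense.
Codon 3: CCA (Pro) → CCG (Pro) — synonymous.
Codon 5: GTA (Val) → CTA (Leu) — missense.
Codon 7: AGG (Arg) → GGG (Gly) — missense.
Synonymous: 1 of 4.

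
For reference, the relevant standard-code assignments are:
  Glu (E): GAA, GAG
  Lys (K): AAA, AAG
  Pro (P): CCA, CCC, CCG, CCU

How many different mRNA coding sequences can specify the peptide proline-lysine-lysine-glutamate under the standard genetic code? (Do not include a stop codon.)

Pro: 4 codons.
Lys: 2 codons.
Lys: 2 codons.
Glu: 2 codons.
4 × 2 × 2 × 2 = 32.

32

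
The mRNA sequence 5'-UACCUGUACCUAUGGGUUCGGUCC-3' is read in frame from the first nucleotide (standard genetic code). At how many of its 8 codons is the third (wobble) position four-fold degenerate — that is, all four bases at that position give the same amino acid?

5

Codon 1 UAC (Tyr): third position 2-fold.
Codon 2 CUG (Leu): third position 4-fold.
Codon 3 UAC (Tyr): third position 2-fold.
Codon 4 CUA (Leu): third position 4-fold.
Codon 5 UGG (Trp): third position 1-fold.
Codon 6 GUU (Val): third position 4-fold.
Codon 7 CGG (Arg): third position 4-fold.
Codon 8 UCC (Ser): third position 4-fold.
Four-fold degenerate third positions: 5.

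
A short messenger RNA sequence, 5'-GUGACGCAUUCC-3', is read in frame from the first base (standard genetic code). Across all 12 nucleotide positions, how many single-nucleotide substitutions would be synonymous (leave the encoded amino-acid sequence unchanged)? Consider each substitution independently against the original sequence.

Codon 1 (GUG, Val): 3 synonymous substitutions.
Codon 2 (ACG, Thr): 3 synonymous substitutions.
Codon 3 (CAU, His): 1 synonymous substitution.
Codon 4 (UCC, Ser): 3 synonymous substitutions.
Total: 3 + 3 + 1 + 3 = 10.

10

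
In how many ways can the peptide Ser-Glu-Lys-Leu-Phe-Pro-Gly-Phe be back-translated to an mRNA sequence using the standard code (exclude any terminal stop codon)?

Ser: 6 codons.
Glu: 2 codons.
Lys: 2 codons.
Leu: 6 codons.
Phe: 2 codons.
Pro: 4 codons.
Gly: 4 codons.
Phe: 2 codons.
6 × 2 × 2 × 6 × 2 × 4 × 4 × 2 = 9216.

9216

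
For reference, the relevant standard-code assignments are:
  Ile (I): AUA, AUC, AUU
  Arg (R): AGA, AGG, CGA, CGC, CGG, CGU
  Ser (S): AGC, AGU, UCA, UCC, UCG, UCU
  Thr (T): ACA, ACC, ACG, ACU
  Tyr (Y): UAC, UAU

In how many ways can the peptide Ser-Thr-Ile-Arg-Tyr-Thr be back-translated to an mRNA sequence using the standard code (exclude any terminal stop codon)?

3456

Ser: 6 codons.
Thr: 4 codons.
Ile: 3 codons.
Arg: 6 codons.
Tyr: 2 codons.
Thr: 4 codons.
6 × 4 × 3 × 6 × 2 × 4 = 3456.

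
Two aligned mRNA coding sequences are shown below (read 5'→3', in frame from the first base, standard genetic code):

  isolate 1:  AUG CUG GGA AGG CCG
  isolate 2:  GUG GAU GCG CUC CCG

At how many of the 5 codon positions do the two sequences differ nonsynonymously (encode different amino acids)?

Codon 1: AUG Met / GUG Val — nonsynonymous.
Codon 2: CUG Leu / GAU Asp — nonsynonymous.
Codon 3: GGA Gly / GCG Ala — nonsynonymous.
Codon 4: AGG Arg / CUC Leu — nonsynonymous.
Codon 5: CCG Pro / CCG Pro — identical.
Nonsynonymous differences: 4.

4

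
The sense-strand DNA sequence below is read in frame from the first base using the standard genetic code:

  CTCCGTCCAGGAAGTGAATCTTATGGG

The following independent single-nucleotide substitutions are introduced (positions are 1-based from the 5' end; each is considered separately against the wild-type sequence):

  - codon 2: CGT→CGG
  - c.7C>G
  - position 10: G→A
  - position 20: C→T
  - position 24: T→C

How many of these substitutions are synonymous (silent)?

2

Codon 2: CGT (Arg) → CGG (Arg) — synonymous.
Codon 3: CCA (Pro) → GCA (Ala) — missense.
Codon 4: GGA (Gly) → AGA (Arg) — missense.
Codon 7: TCT (Ser) → TTT (Phe) — missense.
Codon 8: TAT (Tyr) → TAC (Tyr) — synonymous.
Synonymous: 2 of 5.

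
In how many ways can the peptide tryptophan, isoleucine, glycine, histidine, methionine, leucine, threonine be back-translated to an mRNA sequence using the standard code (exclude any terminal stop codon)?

576

Trp: 1 codon.
Ile: 3 codons.
Gly: 4 codons.
His: 2 codons.
Met: 1 codon.
Leu: 6 codons.
Thr: 4 codons.
1 × 3 × 4 × 2 × 1 × 6 × 4 = 576.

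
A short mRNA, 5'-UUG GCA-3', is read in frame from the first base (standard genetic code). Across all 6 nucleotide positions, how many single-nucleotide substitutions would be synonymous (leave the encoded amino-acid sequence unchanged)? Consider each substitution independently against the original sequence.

5

Codon 1 (UUG, Leu): 2 synonymous substitutions.
Codon 2 (GCA, Ala): 3 synonymous substitutions.
Total: 2 + 3 = 5.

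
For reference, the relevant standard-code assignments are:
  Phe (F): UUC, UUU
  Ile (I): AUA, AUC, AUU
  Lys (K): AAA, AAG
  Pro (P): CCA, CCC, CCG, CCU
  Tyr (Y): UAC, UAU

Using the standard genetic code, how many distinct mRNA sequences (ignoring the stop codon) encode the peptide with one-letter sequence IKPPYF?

Ile: 3 codons.
Lys: 2 codons.
Pro: 4 codons.
Pro: 4 codons.
Tyr: 2 codons.
Phe: 2 codons.
3 × 2 × 4 × 4 × 2 × 2 = 384.

384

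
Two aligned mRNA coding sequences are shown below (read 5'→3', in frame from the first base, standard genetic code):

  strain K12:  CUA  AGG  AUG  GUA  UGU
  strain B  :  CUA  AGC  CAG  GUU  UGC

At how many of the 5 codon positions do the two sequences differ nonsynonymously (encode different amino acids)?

2

Codon 1: CUA Leu / CUA Leu — identical.
Codon 2: AGG Arg / AGC Ser — nonsynonymous.
Codon 3: AUG Met / CAG Gln — nonsynonymous.
Codon 4: GUA Val / GUU Val — synonymous.
Codon 5: UGU Cys / UGC Cys — synonymous.
Nonsynonymous differences: 2.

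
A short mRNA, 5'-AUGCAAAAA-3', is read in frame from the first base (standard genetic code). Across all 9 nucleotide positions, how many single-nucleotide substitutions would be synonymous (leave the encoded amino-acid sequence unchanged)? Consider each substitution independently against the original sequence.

2

Codon 1 (AUG, Met): 0 synonymous substitutions.
Codon 2 (CAA, Gln): 1 synonymous substitution.
Codon 3 (AAA, Lys): 1 synonymous substitution.
Total: 0 + 1 + 1 = 2.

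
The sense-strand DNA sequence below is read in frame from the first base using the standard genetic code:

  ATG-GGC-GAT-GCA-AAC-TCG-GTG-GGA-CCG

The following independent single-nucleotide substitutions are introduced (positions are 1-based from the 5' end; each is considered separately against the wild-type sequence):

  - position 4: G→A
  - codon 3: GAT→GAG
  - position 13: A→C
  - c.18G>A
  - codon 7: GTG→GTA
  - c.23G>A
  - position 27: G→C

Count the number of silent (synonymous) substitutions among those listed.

Codon 2: GGC (Gly) → AGC (Ser) — missense.
Codon 3: GAT (Asp) → GAG (Glu) — missense.
Codon 5: AAC (Asn) → CAC (His) — missense.
Codon 6: TCG (Ser) → TCA (Ser) — synonymous.
Codon 7: GTG (Val) → GTA (Val) — synonymous.
Codon 8: GGA (Gly) → GAA (Glu) — missense.
Codon 9: CCG (Pro) → CCC (Pro) — synonymous.
Synonymous: 3 of 7.

3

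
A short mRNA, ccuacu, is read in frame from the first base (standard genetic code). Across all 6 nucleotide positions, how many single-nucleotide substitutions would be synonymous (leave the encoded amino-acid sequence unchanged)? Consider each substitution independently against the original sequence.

Codon 1 (CCU, Pro): 3 synonymous substitutions.
Codon 2 (ACU, Thr): 3 synonymous substitutions.
Total: 3 + 3 = 6.

6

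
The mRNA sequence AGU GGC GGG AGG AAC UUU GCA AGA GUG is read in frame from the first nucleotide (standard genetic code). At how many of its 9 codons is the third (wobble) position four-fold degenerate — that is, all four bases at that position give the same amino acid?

4

Codon 1 AGU (Ser): third position 2-fold.
Codon 2 GGC (Gly): third position 4-fold.
Codon 3 GGG (Gly): third position 4-fold.
Codon 4 AGG (Arg): third position 2-fold.
Codon 5 AAC (Asn): third position 2-fold.
Codon 6 UUU (Phe): third position 2-fold.
Codon 7 GCA (Ala): third position 4-fold.
Codon 8 AGA (Arg): third position 2-fold.
Codon 9 GUG (Val): third position 4-fold.
Four-fold degenerate third positions: 4.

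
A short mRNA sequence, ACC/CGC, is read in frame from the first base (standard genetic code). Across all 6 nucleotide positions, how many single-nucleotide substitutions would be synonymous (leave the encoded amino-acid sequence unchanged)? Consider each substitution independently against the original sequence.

6

Codon 1 (ACC, Thr): 3 synonymous substitutions.
Codon 2 (CGC, Arg): 3 synonymous substitutions.
Total: 3 + 3 = 6.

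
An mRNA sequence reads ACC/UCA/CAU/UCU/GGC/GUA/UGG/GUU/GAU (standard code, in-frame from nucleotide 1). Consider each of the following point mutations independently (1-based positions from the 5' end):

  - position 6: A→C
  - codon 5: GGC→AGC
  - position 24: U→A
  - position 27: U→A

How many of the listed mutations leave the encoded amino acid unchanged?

Codon 2: UCA (Ser) → UCC (Ser) — synonymous.
Codon 5: GGC (Gly) → AGC (Ser) — missense.
Codon 8: GUU (Val) → GUA (Val) — synonymous.
Codon 9: GAU (Asp) → GAA (Glu) — missense.
Synonymous: 2 of 4.

2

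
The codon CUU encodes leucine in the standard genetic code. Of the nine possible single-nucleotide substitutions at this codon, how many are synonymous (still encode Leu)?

3

Position 1: none → 0 synonymous.
Position 2: none → 0 synonymous.
Position 3: CUC, CUA, CUG → 3 synonymous.
Total: 0 + 0 + 3 = 3.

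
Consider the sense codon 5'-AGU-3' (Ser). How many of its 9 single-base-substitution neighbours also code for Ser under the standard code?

Position 1: none → 0 synonymous.
Position 2: none → 0 synonymous.
Position 3: AGC → 1 synonymous.
Total: 0 + 0 + 1 = 1.

1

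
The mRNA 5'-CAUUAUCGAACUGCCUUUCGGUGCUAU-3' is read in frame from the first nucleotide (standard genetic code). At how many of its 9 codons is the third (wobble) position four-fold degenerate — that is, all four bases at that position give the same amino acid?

Codon 1 CAU (His): third position 2-fold.
Codon 2 UAU (Tyr): third position 2-fold.
Codon 3 CGA (Arg): third position 4-fold.
Codon 4 ACU (Thr): third position 4-fold.
Codon 5 GCC (Ala): third position 4-fold.
Codon 6 UUU (Phe): third position 2-fold.
Codon 7 CGG (Arg): third position 4-fold.
Codon 8 UGC (Cys): third position 2-fold.
Codon 9 UAU (Tyr): third position 2-fold.
Four-fold degenerate third positions: 4.

4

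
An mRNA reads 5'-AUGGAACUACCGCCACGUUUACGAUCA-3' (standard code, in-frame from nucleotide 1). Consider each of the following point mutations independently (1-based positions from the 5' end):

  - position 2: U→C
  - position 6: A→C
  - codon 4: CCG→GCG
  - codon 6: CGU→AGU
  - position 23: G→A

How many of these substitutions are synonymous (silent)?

0

Codon 1: AUG (Met) → ACG (Thr) — missense.
Codon 2: GAA (Glu) → GAC (Asp) — missense.
Codon 4: CCG (Pro) → GCG (Ala) — missense.
Codon 6: CGU (Arg) → AGU (Ser) — missense.
Codon 8: CGA (Arg) → CAA (Gln) — missense.
Synonymous: 0 of 5.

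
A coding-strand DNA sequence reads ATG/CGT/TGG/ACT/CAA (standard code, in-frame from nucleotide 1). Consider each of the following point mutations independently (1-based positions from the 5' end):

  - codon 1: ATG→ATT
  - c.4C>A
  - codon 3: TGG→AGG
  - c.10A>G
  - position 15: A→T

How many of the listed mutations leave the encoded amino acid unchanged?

0

Codon 1: ATG (Met) → ATT (Ile) — missense.
Codon 2: CGT (Arg) → AGT (Ser) — missense.
Codon 3: TGG (Trp) → AGG (Arg) — missense.
Codon 4: ACT (Thr) → GCT (Ala) — missense.
Codon 5: CAA (Gln) → CAT (His) — missense.
Synonymous: 0 of 5.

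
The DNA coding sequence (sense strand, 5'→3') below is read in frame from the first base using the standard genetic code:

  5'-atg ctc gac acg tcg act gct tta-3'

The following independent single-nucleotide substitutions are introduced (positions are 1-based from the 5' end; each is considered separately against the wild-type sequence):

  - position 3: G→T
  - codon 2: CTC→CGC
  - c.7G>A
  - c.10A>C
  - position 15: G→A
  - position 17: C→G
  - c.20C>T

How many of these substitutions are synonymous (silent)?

Codon 1: ATG (Met) → ATT (Ile) — missense.
Codon 2: CTC (Leu) → CGC (Arg) — missense.
Codon 3: GAC (Asp) → AAC (Asn) — missense.
Codon 4: ACG (Thr) → CCG (Pro) — missense.
Codon 5: TCG (Ser) → TCA (Ser) — synonymous.
Codon 6: ACT (Thr) → AGT (Ser) — missense.
Codon 7: GCT (Ala) → GTT (Val) — missense.
Synonymous: 1 of 7.

1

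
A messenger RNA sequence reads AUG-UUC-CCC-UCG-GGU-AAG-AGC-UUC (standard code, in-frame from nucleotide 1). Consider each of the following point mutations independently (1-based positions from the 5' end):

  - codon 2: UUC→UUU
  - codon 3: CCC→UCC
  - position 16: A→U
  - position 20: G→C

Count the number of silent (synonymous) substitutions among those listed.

Codon 2: UUC (Phe) → UUU (Phe) — synonymous.
Codon 3: CCC (Pro) → UCC (Ser) — missense.
Codon 6: AAG (Lys) → UAG (Stop) — nonsense.
Codon 7: AGC (Ser) → ACC (Thr) — missense.
Synonymous: 1 of 4.

1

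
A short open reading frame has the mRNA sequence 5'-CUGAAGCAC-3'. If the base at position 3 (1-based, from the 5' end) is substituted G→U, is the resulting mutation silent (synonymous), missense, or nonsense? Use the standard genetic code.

Position 3 falls in codon 1: CUG → Leu.
After the substitution the codon is CUU → Leu.
Both encode Leu, so the change is synonymous.

silent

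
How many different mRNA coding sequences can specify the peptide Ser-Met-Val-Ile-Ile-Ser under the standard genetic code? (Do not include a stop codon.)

Ser: 6 codons.
Met: 1 codon.
Val: 4 codons.
Ile: 3 codons.
Ile: 3 codons.
Ser: 6 codons.
6 × 1 × 4 × 3 × 3 × 6 = 1296.

1296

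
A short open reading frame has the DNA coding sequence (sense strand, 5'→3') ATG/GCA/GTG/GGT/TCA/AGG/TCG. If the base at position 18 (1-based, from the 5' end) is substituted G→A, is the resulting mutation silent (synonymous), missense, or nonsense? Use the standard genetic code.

silent

Position 18 falls in codon 6: AGG → Arg.
After the substitution the codon is AGA → Arg.
Both encode Arg, so the change is synonymous.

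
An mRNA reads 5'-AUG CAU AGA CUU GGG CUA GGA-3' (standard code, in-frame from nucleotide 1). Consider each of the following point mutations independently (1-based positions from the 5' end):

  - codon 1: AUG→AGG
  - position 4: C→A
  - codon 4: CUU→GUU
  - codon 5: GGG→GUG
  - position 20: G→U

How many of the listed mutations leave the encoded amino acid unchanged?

0

Codon 1: AUG (Met) → AGG (Arg) — missense.
Codon 2: CAU (His) → AAU (Asn) — missense.
Codon 4: CUU (Leu) → GUU (Val) — missense.
Codon 5: GGG (Gly) → GUG (Val) — missense.
Codon 7: GGA (Gly) → GUA (Val) — missense.
Synonymous: 0 of 5.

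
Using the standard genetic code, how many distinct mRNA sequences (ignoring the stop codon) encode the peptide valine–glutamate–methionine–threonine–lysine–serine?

Val: 4 codons.
Glu: 2 codons.
Met: 1 codon.
Thr: 4 codons.
Lys: 2 codons.
Ser: 6 codons.
4 × 2 × 1 × 4 × 2 × 6 = 384.

384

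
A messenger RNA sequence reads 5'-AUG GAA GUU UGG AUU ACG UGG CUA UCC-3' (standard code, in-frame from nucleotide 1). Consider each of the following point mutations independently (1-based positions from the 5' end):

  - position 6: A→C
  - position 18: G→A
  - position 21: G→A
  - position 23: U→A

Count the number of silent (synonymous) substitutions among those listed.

1

Codon 2: GAA (Glu) → GAC (Asp) — missense.
Codon 6: ACG (Thr) → ACA (Thr) — synonymous.
Codon 7: UGG (Trp) → UGA (Stop) — nonsense.
Codon 8: CUA (Leu) → CAA (Gln) — missense.
Synonymous: 1 of 4.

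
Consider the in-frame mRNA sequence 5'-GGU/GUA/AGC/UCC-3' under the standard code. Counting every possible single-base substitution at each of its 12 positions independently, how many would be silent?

Codon 1 (GGU, Gly): 3 synonymous substitutions.
Codon 2 (GUA, Val): 3 synonymous substitutions.
Codon 3 (AGC, Ser): 1 synonymous substitution.
Codon 4 (UCC, Ser): 3 synonymous substitutions.
Total: 3 + 3 + 1 + 3 = 10.

10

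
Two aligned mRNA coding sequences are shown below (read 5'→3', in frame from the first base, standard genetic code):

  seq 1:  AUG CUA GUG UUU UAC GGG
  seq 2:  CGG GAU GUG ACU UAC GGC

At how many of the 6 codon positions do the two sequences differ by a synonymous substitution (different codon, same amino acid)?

1

Codon 1: AUG Met / CGG Arg — nonsynonymous.
Codon 2: CUA Leu / GAU Asp — nonsynonymous.
Codon 3: GUG Val / GUG Val — identical.
Codon 4: UUU Phe / ACU Thr — nonsynonymous.
Codon 5: UAC Tyr / UAC Tyr — identical.
Codon 6: GGG Gly / GGC Gly — synonymous.
Synonymous differences: 1.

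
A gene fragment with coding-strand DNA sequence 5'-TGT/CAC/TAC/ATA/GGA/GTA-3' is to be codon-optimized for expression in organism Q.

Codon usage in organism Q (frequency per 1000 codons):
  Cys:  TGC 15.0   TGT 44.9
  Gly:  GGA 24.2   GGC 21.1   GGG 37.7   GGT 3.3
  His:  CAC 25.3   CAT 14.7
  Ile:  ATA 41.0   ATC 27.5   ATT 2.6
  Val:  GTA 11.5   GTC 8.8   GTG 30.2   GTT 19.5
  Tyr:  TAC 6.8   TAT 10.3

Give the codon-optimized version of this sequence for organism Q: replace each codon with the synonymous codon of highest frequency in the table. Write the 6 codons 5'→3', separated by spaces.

Codon 1 (Cys): best is TGT at 44.9.
Codon 2 (His): best is CAC at 25.3.
Codon 3 (Tyr): best is TAT at 10.3.
Codon 4 (Ile): best is ATA at 41.0.
Codon 5 (Gly): best is GGG at 37.7.
Codon 6 (Val): best is GTG at 30.2.

TGT CAC TAT ATA GGG GTG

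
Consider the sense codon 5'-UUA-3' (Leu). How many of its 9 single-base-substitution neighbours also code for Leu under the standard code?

Position 1: CUA → 1 synonymous.
Position 2: none → 0 synonymous.
Position 3: UUG → 1 synonymous.
Total: 1 + 0 + 1 = 2.

2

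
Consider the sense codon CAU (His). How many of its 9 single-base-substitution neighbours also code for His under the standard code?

1

Position 1: none → 0 synonymous.
Position 2: none → 0 synonymous.
Position 3: CAC → 1 synonymous.
Total: 0 + 0 + 1 = 1.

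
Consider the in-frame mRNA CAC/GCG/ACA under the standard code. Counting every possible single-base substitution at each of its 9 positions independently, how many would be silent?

Codon 1 (CAC, His): 1 synonymous substitution.
Codon 2 (GCG, Ala): 3 synonymous substitutions.
Codon 3 (ACA, Thr): 3 synonymous substitutions.
Total: 1 + 3 + 3 = 7.

7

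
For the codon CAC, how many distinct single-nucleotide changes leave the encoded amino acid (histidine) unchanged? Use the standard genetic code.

Position 1: none → 0 synonymous.
Position 2: none → 0 synonymous.
Position 3: CAT → 1 synonymous.
Total: 0 + 0 + 1 = 1.

1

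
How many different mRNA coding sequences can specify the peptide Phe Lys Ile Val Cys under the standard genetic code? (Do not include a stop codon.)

96

Phe: 2 codons.
Lys: 2 codons.
Ile: 3 codons.
Val: 4 codons.
Cys: 2 codons.
2 × 2 × 3 × 4 × 2 = 96.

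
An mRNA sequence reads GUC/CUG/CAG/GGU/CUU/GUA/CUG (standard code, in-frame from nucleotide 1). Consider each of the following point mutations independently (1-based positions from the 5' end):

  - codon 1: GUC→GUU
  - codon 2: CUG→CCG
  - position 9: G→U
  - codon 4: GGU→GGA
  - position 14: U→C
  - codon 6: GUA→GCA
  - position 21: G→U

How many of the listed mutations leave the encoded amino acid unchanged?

Codon 1: GUC (Val) → GUU (Val) — synonymous.
Codon 2: CUG (Leu) → CCG (Pro) — missense.
Codon 3: CAG (Gln) → CAU (His) — missense.
Codon 4: GGU (Gly) → GGA (Gly) — synonymous.
Codon 5: CUU (Leu) → CCU (Pro) — missense.
Codon 6: GUA (Val) → GCA (Ala) — missense.
Codon 7: CUG (Leu) → CUU (Leu) — synonymous.
Synonymous: 3 of 7.

3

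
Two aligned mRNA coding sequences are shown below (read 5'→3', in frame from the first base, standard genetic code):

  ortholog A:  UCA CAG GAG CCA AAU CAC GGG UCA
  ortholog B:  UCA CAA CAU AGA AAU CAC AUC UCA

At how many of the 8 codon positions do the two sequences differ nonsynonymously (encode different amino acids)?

Codon 1: UCA Ser / UCA Ser — identical.
Codon 2: CAG Gln / CAA Gln — synonymous.
Codon 3: GAG Glu / CAU His — nonsynonymous.
Codon 4: CCA Pro / AGA Arg — nonsynonymous.
Codon 5: AAU Asn / AAU Asn — identical.
Codon 6: CAC His / CAC His — identical.
Codon 7: GGG Gly / AUC Ile — nonsynonymous.
Codon 8: UCA Ser / UCA Ser — identical.
Nonsynonymous differences: 3.

3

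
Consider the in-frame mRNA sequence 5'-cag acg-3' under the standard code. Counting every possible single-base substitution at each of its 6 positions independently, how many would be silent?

4

Codon 1 (CAG, Gln): 1 synonymous substitution.
Codon 2 (ACG, Thr): 3 synonymous substitutions.
Total: 1 + 3 = 4.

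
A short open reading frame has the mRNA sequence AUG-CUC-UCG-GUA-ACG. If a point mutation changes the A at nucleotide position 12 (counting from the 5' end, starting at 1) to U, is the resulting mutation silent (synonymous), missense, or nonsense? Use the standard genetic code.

Position 12 falls in codon 4: GUA → Val.
After the substitution the codon is GUU → Val.
Both encode Val, so the change is synonymous.

silent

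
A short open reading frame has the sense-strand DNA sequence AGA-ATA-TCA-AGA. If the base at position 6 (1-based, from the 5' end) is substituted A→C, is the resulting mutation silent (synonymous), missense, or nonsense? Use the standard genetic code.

silent

Position 6 falls in codon 2: ATA → Ile.
After the substitution the codon is ATC → Ile.
Both encode Ile, so the change is synonymous.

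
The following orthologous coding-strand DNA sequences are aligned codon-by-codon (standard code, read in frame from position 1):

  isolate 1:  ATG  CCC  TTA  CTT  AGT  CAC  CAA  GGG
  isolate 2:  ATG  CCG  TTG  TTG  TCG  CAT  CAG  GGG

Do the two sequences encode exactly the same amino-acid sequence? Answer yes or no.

yes

Codon 1: ATG Met / ATG Met — identical.
Codon 2: CCC Pro / CCG Pro — synonymous.
Codon 3: TTA Leu / TTG Leu — synonymous.
Codon 4: CTT Leu / TTG Leu — synonymous.
Codon 5: AGT Ser / TCG Ser — synonymous.
Codon 6: CAC His / CAT His — synonymous.
Codon 7: CAA Gln / CAG Gln — synonymous.
Codon 8: GGG Gly / GGG Gly — identical.
Nonsynonymous differences: 0 → same protein.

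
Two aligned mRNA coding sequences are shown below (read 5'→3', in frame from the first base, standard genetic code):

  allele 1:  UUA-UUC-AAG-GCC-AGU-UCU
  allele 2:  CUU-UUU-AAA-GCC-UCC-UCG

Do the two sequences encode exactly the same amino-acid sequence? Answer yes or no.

yes

Codon 1: UUA Leu / CUU Leu — synonymous.
Codon 2: UUC Phe / UUU Phe — synonymous.
Codon 3: AAG Lys / AAA Lys — synonymous.
Codon 4: GCC Ala / GCC Ala — identical.
Codon 5: AGU Ser / UCC Ser — synonymous.
Codon 6: UCU Ser / UCG Ser — synonymous.
Nonsynonymous differences: 0 → same protein.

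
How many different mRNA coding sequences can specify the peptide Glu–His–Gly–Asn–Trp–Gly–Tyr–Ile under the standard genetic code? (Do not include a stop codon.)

Glu: 2 codons.
His: 2 codons.
Gly: 4 codons.
Asn: 2 codons.
Trp: 1 codon.
Gly: 4 codons.
Tyr: 2 codons.
Ile: 3 codons.
2 × 2 × 4 × 2 × 1 × 4 × 2 × 3 = 768.

768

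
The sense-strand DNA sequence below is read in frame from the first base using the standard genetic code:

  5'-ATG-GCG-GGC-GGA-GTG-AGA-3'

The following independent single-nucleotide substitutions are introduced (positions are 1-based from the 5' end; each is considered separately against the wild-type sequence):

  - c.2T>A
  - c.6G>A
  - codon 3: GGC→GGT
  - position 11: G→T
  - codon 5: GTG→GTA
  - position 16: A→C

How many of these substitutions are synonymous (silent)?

Codon 1: ATG (Met) → AAG (Lys) — missense.
Codon 2: GCG (Ala) → GCA (Ala) — synonymous.
Codon 3: GGC (Gly) → GGT (Gly) — synonymous.
Codon 4: GGA (Gly) → GTA (Val) — missense.
Codon 5: GTG (Val) → GTA (Val) — synonymous.
Codon 6: AGA (Arg) → CGA (Arg) — synonymous.
Synonymous: 4 of 6.

4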